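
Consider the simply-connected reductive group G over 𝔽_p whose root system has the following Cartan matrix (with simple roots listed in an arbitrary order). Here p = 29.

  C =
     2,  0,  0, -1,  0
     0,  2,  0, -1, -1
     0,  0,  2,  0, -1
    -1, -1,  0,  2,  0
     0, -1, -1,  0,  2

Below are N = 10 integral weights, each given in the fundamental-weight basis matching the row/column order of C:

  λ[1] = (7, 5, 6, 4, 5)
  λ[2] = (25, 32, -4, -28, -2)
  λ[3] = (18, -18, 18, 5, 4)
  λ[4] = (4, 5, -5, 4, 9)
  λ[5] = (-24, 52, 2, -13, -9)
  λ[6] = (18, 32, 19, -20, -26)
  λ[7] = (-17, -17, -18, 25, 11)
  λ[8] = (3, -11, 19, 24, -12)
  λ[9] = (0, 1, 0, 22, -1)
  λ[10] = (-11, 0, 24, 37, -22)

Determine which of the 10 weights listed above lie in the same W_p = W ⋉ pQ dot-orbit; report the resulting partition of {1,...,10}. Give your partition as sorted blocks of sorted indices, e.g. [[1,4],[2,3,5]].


Cartan matrix: type A_5 (|W|=720); un-permuting the 5 rows.

W_29-reps of the 10 weights in Ā_29 (same 5-coord order as C):

    λ_1 → (5, 6, 4, 5, 6)
    λ_2 → (1, 2, 1, 23, 0)
    λ_3 → (5, 6, 4, 5, 6)
    λ_4 → (5, 6, 4, 5, 6)
    λ_5 → (5, 6, 4, 5, 6)
    λ_6 → (4, 11, 1, 4, 9)
    λ_7 → (5, 6, 4, 5, 6)
    λ_8 → (4, 11, 1, 4, 9)
    λ_9 → (1, 2, 1, 23, 0)
    λ_10 → (4, 11, 1, 4, 9)

Grouping the 10 weights by Ā_29-representative: 3 linkage classes.

[[1, 3, 4, 5, 7], [2, 9], [6, 8, 10]]


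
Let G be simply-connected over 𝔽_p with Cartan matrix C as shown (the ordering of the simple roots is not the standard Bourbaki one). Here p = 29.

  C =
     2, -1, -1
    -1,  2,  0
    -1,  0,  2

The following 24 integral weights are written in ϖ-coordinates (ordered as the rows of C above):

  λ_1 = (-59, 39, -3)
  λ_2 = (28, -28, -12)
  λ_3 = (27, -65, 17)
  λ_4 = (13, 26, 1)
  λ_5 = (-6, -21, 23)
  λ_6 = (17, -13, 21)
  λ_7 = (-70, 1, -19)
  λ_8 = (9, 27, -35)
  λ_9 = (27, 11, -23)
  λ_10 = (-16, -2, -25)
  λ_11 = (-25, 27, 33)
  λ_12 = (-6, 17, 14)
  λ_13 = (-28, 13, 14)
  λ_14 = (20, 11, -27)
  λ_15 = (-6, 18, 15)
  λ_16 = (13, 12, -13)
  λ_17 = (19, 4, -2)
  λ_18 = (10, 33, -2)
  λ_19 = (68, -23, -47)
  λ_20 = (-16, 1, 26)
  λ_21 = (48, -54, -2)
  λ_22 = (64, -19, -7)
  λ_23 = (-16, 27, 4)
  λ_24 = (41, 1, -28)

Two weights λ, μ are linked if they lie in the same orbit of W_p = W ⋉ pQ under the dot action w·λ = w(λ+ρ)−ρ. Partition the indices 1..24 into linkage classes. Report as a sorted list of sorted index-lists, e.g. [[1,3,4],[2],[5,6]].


C ↔ A_3 under row/col permutation; |W(A_3)| = 24.

λ_j+ρ reflected into Ā_29 (⟨·,θ^∨⟩≤29); 3-tuples as given:

  λ_1 → (9, 18, 2)
  λ_2 → (9, 18, 2)
  λ_3 → (6, 1, 11)
  λ_4 → (2, 13, 12)
  λ_5 → (19, 5, 1)
  λ_6 → (6, 1, 11)
  λ_7 → (9, 18, 2)
  λ_8 → (19, 5, 1)
  λ_9 → (6, 1, 11)
  λ_10 → (5, 13, 10)
  λ_11 → (19, 5, 1)
  λ_12 → (5, 13, 10)
  λ_13 → (2, 13, 12)
  λ_14 → (5, 3, 17)
  λ_15 → (5, 13, 10)
  λ_16 → (2, 13, 12)
  λ_17 → (19, 5, 1)
  λ_18 → (5, 13, 10)
  λ_19 → (6, 1, 11)
  λ_20 → (2, 13, 12)
  λ_21 → (19, 5, 1)
  λ_22 → (6, 1, 11)
  λ_23 → (5, 13, 10)
  λ_24 → (2, 13, 12)

Partition of {1..24} into 6 W_29-dot-orbits:

[[1, 2, 7], [3, 6, 9, 19, 22], [4, 13, 16, 20, 24], [5, 8, 11, 17, 21], [10, 12, 15, 18, 23], [14]]


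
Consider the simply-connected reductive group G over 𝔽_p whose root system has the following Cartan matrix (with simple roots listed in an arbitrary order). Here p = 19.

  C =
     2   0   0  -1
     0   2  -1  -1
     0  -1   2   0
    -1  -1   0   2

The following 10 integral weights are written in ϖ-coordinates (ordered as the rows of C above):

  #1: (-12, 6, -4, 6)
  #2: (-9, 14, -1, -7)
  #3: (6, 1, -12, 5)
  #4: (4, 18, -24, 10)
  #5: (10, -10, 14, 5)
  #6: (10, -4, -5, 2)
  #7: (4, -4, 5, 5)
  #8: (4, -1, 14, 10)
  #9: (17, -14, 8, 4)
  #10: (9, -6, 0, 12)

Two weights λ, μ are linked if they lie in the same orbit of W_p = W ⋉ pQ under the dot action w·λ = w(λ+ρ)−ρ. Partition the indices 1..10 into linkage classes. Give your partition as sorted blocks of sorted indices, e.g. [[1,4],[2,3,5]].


Root system A_4: the 4×4 matrix C matches after relabeling.

Folding the 10 weights λ_j+ρ into Ā_19 (reps in the given 4-coord order):

  1: (7, 0, 3, 4);  2: (6, 1, 0, 8);  3: (4, 6, 2, 3);  4: (7, 0, 3, 4);  5: (4, 6, 2, 3);  6: (7, 0, 3, 4);  7: (5, 3, 3, 3);  8: (7, 0, 3, 4);  9: (6, 1, 0, 8);  10: (6, 1, 0, 8)

Partition of {1..10} into 4 W_19-dot-orbits:

[[1, 4, 6, 8], [2, 9, 10], [3, 5], [7]]


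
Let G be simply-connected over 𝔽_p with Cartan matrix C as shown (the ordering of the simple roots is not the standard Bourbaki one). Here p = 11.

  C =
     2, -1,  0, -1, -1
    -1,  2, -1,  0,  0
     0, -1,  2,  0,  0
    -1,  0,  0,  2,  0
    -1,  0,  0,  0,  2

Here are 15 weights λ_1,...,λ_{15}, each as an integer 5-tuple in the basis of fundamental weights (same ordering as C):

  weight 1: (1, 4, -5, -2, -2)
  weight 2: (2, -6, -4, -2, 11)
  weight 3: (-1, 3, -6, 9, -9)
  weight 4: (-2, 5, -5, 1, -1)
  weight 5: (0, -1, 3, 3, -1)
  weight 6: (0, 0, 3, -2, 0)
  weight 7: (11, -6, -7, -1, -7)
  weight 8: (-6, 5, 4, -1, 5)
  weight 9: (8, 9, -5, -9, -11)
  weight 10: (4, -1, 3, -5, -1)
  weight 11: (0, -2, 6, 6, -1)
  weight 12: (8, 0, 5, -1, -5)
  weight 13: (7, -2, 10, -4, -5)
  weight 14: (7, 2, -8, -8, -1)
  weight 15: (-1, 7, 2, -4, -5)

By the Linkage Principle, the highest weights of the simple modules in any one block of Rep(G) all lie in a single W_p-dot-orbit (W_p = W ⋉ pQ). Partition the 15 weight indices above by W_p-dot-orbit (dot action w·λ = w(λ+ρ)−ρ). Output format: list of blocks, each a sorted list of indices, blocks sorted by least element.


Root system D_5: the 5×5 matrix C matches after relabeling.

Folding the 15 weights λ_j+ρ into Ā_11 (reps in the given 5-coord order):

  λ_1+ρ ↦ (0, 1, 4, 1, 1) · λ_2+ρ ↦ (1, 1, 1, 2, 3) · λ_3+ρ ↦ (0, 1, 4, 1, 1) · λ_4+ρ ↦ (0, 1, 4, 1, 1) · λ_5+ρ ↦ (1, 0, 4, 4, 0) · λ_6+ρ ↦ (0, 1, 4, 1, 1) · λ_7+ρ ↦ (1, 0, 4, 4, 0) · λ_8+ρ ↦ (1, 0, 4, 4, 0) · λ_9+ρ ↦ (0, 1, 4, 1, 1) · λ_10+ρ ↦ (1, 0, 4, 4, 0) · λ_11+ρ ↦ (0, 0, 3, 4, 3) · λ_12+ρ ↦ (1, 0, 4, 4, 0) · λ_13+ρ ↦ (0, 0, 3, 4, 3) · λ_14+ρ ↦ (0, 0, 3, 4, 3) · λ_15+ρ ↦ (0, 0, 3, 4, 3)

These 15 weights hit 4 W_11-dot-orbits; sizes (5, 1, 5, 4):

[[1, 3, 4, 6, 9], [2], [5, 7, 8, 10, 12], [11, 13, 14, 15]]


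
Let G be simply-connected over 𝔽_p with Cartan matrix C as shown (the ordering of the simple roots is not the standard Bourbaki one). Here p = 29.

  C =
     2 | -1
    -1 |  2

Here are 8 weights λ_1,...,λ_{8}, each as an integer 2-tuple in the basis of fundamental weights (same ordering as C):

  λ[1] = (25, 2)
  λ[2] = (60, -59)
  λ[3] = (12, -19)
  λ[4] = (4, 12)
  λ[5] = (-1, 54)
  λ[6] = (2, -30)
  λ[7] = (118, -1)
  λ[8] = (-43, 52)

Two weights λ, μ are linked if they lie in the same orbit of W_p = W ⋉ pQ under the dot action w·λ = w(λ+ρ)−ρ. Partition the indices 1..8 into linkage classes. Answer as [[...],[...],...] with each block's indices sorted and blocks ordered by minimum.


Dynkin diagram of C (from the 2 off-diagonal −1 entries): A_2.

Each λ_j+ρ reduced to Ā_29; 2-tuples below use C's row order:

  1: (26, 3);  2: (26, 3);  3: (5, 13);  4: (5, 13);  5: (26, 3);  6: (26, 3);  7: (26, 3);  8: (5, 13)

Grouping the 8 weights by Ā_29-representative: 2 linkage classes.

[[1, 2, 5, 6, 7], [3, 4, 8]]


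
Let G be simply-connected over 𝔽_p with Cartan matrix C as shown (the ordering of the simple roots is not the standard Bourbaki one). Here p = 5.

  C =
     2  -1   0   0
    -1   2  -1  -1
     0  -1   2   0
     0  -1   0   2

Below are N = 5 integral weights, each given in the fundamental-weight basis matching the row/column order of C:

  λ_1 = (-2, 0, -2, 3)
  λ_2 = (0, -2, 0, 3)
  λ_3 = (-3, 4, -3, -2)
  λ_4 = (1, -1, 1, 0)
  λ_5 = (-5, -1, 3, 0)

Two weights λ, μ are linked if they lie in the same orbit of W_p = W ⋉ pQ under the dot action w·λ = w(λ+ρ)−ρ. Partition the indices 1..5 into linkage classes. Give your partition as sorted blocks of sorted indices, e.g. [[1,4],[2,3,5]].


D_4 Cartan matrix, 4 simple roots permuted; ρ=(1,1,1,1).

W_5-reps of the 5 weights in Ā_5 (same 4-coord order as C):

  λ_1+ρ ↦ (0, 1, 0, 3);  λ_2+ρ ↦ (0, 1, 0, 3);  λ_3+ρ ↦ (2, 0, 2, 1);  λ_4+ρ ↦ (2, 0, 2, 1);  λ_5+ρ ↦ (0, 1, 0, 3)

These 5 weights hit 2 W_5-dot-orbits; sizes (3, 2):

[[1, 2, 5], [3, 4]]


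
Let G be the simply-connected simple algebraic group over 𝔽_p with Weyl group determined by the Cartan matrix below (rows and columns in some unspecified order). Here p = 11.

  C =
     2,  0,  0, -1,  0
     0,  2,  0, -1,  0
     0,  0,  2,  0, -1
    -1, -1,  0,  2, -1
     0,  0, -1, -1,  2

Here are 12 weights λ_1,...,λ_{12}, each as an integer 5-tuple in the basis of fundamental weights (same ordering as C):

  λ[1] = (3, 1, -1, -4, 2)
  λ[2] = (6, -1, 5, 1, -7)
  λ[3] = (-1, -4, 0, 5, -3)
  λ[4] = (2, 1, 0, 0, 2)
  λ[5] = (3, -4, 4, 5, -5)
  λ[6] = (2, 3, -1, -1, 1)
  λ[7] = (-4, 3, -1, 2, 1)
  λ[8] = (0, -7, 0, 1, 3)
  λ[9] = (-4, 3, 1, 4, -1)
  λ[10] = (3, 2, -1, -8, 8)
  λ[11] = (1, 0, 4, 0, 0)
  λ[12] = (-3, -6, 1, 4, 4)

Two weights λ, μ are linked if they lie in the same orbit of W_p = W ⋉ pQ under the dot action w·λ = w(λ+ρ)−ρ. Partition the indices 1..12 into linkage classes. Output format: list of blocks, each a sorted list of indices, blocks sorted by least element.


Dynkin diagram of C (from the 8 off-diagonal −1 entries): D_5.

W_11-reps of the 12 weights in Ā_11 (same 5-coord order as C):

  λ_1 → (1, 1, 0, 2, 0)
  λ_2 → (3, 4, 0, 0, 2)
  λ_3 → (0, 3, 1, 1, 1)
  λ_4 → (3, 2, 1, 1, 0)
  λ_5 → (3, 2, 1, 1, 0)
  λ_6 → (3, 4, 0, 0, 2)
  λ_7 → (3, 4, 0, 0, 2)
  λ_8 → (3, 2, 1, 1, 0)
  λ_9 → (3, 4, 0, 0, 2)
  λ_10 → (3, 4, 0, 0, 2)
  λ_11 → (2, 1, 5, 1, 0)
  λ_12 → (0, 3, 1, 1, 1)

The 12 indices split into 5 linkage classes (same alcove rep ⇔ same W_11-dot-orbit):

[[1], [2, 6, 7, 9, 10], [3, 12], [4, 5, 8], [11]]


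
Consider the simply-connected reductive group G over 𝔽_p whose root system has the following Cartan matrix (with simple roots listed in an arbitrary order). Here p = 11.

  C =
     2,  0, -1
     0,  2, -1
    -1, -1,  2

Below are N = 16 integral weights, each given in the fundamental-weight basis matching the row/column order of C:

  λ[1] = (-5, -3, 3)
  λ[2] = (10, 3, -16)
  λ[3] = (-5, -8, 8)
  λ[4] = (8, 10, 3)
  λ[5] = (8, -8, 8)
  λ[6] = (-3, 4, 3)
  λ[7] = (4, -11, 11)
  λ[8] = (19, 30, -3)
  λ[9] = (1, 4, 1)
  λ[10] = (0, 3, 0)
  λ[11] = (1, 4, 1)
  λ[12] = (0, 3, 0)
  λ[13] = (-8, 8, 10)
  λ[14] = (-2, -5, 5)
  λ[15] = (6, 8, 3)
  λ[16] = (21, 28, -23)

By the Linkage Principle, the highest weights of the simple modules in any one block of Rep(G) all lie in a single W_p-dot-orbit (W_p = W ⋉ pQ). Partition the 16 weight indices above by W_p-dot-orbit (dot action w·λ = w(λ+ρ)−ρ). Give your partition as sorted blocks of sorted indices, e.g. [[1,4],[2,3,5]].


Dynkin diagram of C (from the 4 off-diagonal −1 entries): A_3.

Each λ_j+ρ reduced to Ā_11; 3-tuples below use C's row order:

  λ_1+ρ ↦ (2, 0, 2);  λ_2+ρ ↦ (0, 7, 0);  λ_3+ρ ↦ (2, 5, 2);  λ_4+ρ ↦ (2, 0, 2);  λ_5+ρ ↦ (2, 0, 2);  λ_6+ρ ↦ (2, 5, 2);  λ_7+ρ ↦ (1, 4, 1);  λ_8+ρ ↦ (2, 5, 2);  λ_9+ρ ↦ (2, 5, 2);  λ_10+ρ ↦ (1, 4, 1);  λ_11+ρ ↦ (2, 5, 2);  λ_12+ρ ↦ (1, 4, 1);  λ_13+ρ ↦ (2, 0, 2);  λ_14+ρ ↦ (1, 4, 1);  λ_15+ρ ↦ (2, 0, 2);  λ_16+ρ ↦ (0, 7, 0)

Linkage partition of the 16 weights (4 classes, p=11):

[[1, 4, 5, 13, 15], [2, 16], [3, 6, 8, 9, 11], [7, 10, 12, 14]]


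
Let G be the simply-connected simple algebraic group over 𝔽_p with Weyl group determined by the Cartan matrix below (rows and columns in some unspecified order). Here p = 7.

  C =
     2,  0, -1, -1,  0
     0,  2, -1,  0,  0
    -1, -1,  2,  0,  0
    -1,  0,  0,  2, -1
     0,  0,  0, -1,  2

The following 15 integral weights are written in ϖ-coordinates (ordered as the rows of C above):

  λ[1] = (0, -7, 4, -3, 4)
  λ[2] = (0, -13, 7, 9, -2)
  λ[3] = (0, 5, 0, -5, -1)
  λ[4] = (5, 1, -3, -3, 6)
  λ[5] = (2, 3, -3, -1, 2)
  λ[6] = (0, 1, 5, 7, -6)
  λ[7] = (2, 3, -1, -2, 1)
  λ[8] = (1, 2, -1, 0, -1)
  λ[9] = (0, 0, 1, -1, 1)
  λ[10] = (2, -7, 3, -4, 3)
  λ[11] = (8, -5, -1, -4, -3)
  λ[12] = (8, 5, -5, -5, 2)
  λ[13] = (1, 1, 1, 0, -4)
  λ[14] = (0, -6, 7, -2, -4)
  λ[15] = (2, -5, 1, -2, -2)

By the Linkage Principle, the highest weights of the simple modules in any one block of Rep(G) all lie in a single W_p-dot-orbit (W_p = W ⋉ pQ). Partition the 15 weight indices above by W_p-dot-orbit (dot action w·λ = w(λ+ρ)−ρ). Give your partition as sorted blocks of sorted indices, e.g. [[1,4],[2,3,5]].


Cartan matrix: type A_5 (|W|=720); un-permuting the 5 rows.

Alcove-folded reps (p=7, 15 weights, presented ϖ-order):

  [1] (1, 2, 1, 0, 1) · [2] (1, 1, 2, 0, 2) · [3] (2, 3, 0, 1, 0) · [4] (0, 2, 2, 2, 1) · [5] (1, 1, 2, 0, 2) · [6] (1, 2, 1, 0, 1) · [7] (2, 3, 0, 1, 0) · [8] (2, 3, 0, 1, 0) · [9] (1, 1, 2, 0, 2) · [10] (2, 3, 0, 1, 0) · [11] (0, 2, 2, 2, 1) · [12] (1, 1, 2, 0, 2) · [13] (0, 2, 2, 2, 1) · [14] (2, 3, 0, 1, 0) · [15] (1, 2, 1, 0, 1)

Grouping the 15 weights by Ā_7-representative: 4 linkage classes.

[[1, 6, 15], [2, 5, 9, 12], [3, 7, 8, 10, 14], [4, 11, 13]]


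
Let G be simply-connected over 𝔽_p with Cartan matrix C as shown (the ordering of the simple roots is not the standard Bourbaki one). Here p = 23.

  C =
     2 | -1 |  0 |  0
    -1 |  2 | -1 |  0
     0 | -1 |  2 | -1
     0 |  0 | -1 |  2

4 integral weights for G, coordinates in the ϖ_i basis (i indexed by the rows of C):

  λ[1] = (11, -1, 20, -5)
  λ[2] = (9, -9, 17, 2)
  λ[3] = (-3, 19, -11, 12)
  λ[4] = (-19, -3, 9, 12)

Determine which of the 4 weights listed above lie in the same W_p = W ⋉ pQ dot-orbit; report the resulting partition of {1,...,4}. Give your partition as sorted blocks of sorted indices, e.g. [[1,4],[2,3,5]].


Root system A_4: the 4×4 matrix C matches after relabeling.

Folding the 4 weights λ_j+ρ into Ā_23 (reps in the given 4-coord order):

  λ_1 → (2, 0, 11, 6);  λ_2 → (2, 8, 10, 3);  λ_3 → (2, 8, 10, 3);  λ_4 → (2, 8, 10, 3)

Linkage partition of the 4 weights (2 classes, p=23):

[[1], [2, 3, 4]]


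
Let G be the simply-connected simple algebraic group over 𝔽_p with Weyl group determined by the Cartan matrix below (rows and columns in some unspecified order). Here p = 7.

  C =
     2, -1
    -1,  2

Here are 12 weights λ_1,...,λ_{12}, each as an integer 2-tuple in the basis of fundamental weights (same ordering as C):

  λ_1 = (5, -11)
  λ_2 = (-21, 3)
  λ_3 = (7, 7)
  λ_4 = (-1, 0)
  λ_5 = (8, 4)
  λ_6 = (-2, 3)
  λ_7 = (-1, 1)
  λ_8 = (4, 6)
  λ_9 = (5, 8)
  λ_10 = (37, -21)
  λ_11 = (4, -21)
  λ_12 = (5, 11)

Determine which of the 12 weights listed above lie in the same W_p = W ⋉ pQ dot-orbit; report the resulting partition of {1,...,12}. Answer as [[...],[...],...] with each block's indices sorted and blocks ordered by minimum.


Type A_2, rank 2, |W|=6; reorder rows/cols to standard.

W_7-reps of the 12 weights in Ā_7 (same 2-coord order as C):

  [1] (1, 3) · [2] (1, 4) · [3] (1, 1) · [4] (0, 1) · [5] (0, 2) · [6] (1, 3) · [7] (0, 2) · [8] (0, 2) · [9] (1, 1) · [10] (1, 3) · [11] (5, 1) · [12] (1, 4)

Grouping the 12 weights by Ā_7-representative: 6 linkage classes.

[[1, 6, 10], [2, 12], [3, 9], [4], [5, 7, 8], [11]]


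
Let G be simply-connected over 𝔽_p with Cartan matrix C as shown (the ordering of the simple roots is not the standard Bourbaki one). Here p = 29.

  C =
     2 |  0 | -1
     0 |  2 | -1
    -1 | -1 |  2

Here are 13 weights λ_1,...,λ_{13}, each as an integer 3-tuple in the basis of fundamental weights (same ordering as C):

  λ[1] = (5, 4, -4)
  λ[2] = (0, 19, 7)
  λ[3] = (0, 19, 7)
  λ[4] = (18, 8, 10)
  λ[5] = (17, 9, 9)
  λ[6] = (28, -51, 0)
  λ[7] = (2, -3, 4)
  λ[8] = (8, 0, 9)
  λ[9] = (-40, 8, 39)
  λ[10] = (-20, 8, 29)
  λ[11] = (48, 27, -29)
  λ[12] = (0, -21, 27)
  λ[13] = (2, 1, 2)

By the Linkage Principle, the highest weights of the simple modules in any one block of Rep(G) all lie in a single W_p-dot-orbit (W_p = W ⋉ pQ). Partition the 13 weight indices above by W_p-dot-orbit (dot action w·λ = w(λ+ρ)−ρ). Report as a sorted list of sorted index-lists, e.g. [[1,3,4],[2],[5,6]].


A_3 Cartan matrix, 3 simple roots permuted; ρ=(1,1,1).

Ā_29 reps of the 13 weights (A_3, coords as presented):

    [1] (3, 2, 3)
    [2] (1, 20, 8)
    [3] (1, 20, 8)
    [4] (9, 1, 10)
    [5] (9, 1, 10)
    [6] (1, 20, 8)
    [7] (3, 2, 3)
    [8] (9, 1, 10)
    [9] (9, 1, 10)
    [10] (9, 1, 10)
    [11] (1, 20, 8)
    [12] (1, 20, 8)
    [13] (3, 2, 3)

The 13 indices split into 3 linkage classes (same alcove rep ⇔ same W_29-dot-orbit):

[[1, 7, 13], [2, 3, 6, 11, 12], [4, 5, 8, 9, 10]]


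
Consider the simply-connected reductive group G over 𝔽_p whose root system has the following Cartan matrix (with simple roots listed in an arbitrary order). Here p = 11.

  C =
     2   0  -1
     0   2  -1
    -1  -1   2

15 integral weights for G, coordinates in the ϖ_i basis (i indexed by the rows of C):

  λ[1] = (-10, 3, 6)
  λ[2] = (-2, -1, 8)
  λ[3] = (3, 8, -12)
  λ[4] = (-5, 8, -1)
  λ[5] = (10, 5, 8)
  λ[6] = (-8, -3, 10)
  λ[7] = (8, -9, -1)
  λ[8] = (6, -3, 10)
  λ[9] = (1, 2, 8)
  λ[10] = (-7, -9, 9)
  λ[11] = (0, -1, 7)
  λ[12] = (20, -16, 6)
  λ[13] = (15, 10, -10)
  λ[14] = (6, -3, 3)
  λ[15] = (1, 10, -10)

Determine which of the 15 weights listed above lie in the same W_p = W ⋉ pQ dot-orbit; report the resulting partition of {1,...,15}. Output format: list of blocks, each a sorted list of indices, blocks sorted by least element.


Root system A_3: the 3×3 matrix C matches after relabeling.

λ_j+ρ reflected into Ā_11 (⟨·,θ^∨⟩≤11); 3-tuples as given:

    [1] (7, 2, 2)
    [2] (1, 0, 8)
    [3] (7, 2, 2)
    [4] (0, 5, 4)
    [5] (0, 5, 4)
    [6] (7, 2, 2)
    [7] (1, 0, 8)
    [8] (0, 5, 4)
    [9] (1, 0, 8)
    [10] (2, 4, 4)
    [11] (1, 0, 8)
    [12] (2, 4, 4)
    [13] (0, 5, 4)
    [14] (7, 2, 2)
    [15] (7, 2, 2)

Partition of {1..15} into 4 W_11-dot-orbits:

[[1, 3, 6, 14, 15], [2, 7, 9, 11], [4, 5, 8, 13], [10, 12]]


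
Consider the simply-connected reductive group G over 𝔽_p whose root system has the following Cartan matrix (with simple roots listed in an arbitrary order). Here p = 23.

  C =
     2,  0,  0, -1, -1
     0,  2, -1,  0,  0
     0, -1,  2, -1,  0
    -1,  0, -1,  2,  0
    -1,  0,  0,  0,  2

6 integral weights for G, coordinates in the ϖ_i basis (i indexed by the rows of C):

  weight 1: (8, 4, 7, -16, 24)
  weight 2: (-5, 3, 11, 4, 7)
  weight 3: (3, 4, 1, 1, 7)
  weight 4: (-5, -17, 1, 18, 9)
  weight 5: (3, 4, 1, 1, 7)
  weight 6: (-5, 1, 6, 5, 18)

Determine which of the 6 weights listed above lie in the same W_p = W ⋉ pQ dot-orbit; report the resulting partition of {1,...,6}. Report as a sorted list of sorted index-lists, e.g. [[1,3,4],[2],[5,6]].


A_5 Cartan matrix, 5 simple roots permuted; ρ=(1,1,1,1,1).

Ā_23 reps of the 6 weights (A_5, coords as presented):

  λ_1+ρ ↦ (4, 5, 2, 2, 8) · λ_2+ρ ↦ (4, 2, 12, 1, 2) · λ_3+ρ ↦ (4, 5, 2, 2, 8) · λ_4+ρ ↦ (4, 2, 12, 1, 2) · λ_5+ρ ↦ (4, 5, 2, 2, 8) · λ_6+ρ ↦ (4, 5, 2, 2, 8)

Partition of {1..6} into 2 W_23-dot-orbits:

[[1, 3, 5, 6], [2, 4]]


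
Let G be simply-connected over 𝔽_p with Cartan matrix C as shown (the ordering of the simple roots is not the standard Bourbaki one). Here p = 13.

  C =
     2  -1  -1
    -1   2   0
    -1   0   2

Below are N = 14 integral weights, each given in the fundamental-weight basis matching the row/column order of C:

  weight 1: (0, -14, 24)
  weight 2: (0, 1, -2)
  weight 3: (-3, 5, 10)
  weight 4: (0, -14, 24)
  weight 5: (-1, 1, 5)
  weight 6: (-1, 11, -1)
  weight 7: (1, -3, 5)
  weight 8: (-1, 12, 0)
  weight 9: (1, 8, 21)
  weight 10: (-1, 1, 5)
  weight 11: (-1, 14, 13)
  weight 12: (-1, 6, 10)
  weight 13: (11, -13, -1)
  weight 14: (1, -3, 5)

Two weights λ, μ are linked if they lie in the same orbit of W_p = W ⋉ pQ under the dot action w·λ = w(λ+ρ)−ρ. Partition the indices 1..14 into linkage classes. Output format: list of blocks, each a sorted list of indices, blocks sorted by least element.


Type A_3, rank 3, |W|=24; reorder rows/cols to standard.

Each λ_j+ρ reduced to Ā_13; 3-tuples below use C's row order:

  λ_1 → (0, 12, 0);  λ_2 → (0, 2, 1);  λ_3 → (2, 2, 7);  λ_4 → (0, 12, 0);  λ_5 → (0, 2, 6);  λ_6 → (0, 12, 0);  λ_7 → (0, 2, 6);  λ_8 → (0, 12, 0);  λ_9 → (2, 2, 7);  λ_10 → (0, 2, 6);  λ_11 → (0, 2, 1);  λ_12 → (0, 2, 6);  λ_13 → (0, 12, 0);  λ_14 → (0, 2, 6)

4 distinct reps among the 14 weights ⇒ 4 W_13-linkage classes:

[[1, 4, 6, 8, 13], [2, 11], [3, 9], [5, 7, 10, 12, 14]]


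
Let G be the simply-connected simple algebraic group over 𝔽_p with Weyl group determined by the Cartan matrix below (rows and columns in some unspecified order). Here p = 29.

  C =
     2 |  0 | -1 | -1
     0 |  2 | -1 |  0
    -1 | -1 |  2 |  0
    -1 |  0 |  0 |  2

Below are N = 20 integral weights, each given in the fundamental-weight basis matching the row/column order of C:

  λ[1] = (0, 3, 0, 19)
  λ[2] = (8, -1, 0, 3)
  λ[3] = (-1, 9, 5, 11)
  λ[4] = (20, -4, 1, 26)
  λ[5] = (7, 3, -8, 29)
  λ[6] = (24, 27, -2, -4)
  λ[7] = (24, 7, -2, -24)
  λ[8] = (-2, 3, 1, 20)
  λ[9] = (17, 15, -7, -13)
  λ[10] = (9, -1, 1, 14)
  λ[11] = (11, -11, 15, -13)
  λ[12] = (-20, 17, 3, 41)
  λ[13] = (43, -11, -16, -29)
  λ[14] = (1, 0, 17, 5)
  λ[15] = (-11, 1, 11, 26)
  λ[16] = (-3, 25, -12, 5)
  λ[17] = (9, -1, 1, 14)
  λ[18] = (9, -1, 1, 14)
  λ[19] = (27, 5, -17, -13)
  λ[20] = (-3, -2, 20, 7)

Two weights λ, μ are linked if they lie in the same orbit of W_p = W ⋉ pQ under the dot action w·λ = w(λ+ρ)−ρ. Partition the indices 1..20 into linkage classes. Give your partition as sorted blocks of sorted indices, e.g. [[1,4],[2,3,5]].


Dynkin diagram of C (from the 6 off-diagonal −1 entries): A_4.

λ_j+ρ reflected into Ā_29 (⟨·,θ^∨⟩≤29); 4-tuples as given:

  λ_1 → (1, 4, 1, 20)
  λ_2 → (9, 0, 1, 4)
  λ_3 → (0, 10, 6, 12)
  λ_4 → (2, 1, 18, 6)
  λ_5 → (1, 4, 1, 20)
  λ_6 → (1, 4, 1, 20)
  λ_7 → (1, 4, 1, 20)
  λ_8 → (1, 4, 1, 20)
  λ_9 → (0, 10, 6, 12)
  λ_10 → (10, 0, 2, 15)
  λ_11 → (0, 10, 6, 12)
  λ_12 → (4, 13, 2, 7)
  λ_13 → (9, 0, 1, 4)
  λ_14 → (2, 1, 18, 6)
  λ_15 → (10, 0, 2, 15)
  λ_16 → (4, 13, 2, 7)
  λ_17 → (10, 0, 2, 15)
  λ_18 → (10, 0, 2, 15)
  λ_19 → (0, 10, 6, 12)
  λ_20 → (2, 1, 18, 6)

Partition of {1..20} into 6 W_29-dot-orbits:

[[1, 5, 6, 7, 8], [2, 13], [3, 9, 11, 19], [4, 14, 20], [10, 15, 17, 18], [12, 16]]


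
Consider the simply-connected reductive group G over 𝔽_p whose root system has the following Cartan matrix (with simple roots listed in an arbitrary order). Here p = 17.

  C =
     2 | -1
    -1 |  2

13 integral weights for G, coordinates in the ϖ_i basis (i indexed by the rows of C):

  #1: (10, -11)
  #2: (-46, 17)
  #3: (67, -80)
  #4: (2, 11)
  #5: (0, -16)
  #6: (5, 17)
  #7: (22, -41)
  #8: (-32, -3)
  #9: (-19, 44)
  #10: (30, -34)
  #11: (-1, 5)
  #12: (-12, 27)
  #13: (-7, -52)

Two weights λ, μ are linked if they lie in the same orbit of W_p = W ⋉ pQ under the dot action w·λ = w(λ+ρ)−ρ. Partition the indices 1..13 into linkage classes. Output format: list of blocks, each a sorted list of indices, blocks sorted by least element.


Dynkin diagram of C (from the 2 off-diagonal −1 entries): A_2.

Folding the 13 weights λ_j+ρ into Ā_17 (reps in the given 2-coord order):

  λ_1 → (1, 10)
  λ_2 → (1, 10)
  λ_3 → (0, 6)
  λ_4 → (3, 12)
  λ_5 → (14, 1)
  λ_6 → (1, 10)
  λ_7 → (0, 6)
  λ_8 → (14, 1)
  λ_9 → (1, 10)
  λ_10 → (14, 1)
  λ_11 → (0, 6)
  λ_12 → (0, 6)
  λ_13 → (0, 6)

4 distinct reps among the 13 weights ⇒ 4 W_17-linkage classes:

[[1, 2, 6, 9], [3, 7, 11, 12, 13], [4], [5, 8, 10]]


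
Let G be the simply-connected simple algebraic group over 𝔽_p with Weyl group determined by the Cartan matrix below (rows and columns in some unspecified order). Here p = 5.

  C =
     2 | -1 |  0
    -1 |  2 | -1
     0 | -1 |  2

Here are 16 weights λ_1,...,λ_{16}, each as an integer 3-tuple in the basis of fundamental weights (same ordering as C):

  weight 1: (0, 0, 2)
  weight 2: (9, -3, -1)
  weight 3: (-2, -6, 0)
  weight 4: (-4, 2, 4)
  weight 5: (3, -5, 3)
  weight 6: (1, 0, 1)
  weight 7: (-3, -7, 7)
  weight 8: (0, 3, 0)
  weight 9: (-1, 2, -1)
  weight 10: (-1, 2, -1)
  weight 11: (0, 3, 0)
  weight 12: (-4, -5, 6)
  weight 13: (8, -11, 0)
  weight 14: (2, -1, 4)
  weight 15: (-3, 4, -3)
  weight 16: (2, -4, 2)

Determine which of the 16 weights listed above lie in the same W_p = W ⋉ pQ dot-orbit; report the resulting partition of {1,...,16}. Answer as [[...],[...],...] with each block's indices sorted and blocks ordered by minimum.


Root system A_3: the 3×3 matrix C matches after relabeling.

Folding the 16 weights λ_j+ρ into Ā_5 (reps in the given 3-coord order):

  λ_1 → (1, 1, 3)
  λ_2 → (0, 3, 0)
  λ_3 → (0, 4, 0)
  λ_4 → (0, 0, 2)
  λ_5 → (0, 4, 0)
  λ_6 → (2, 1, 2)
  λ_7 → (2, 1, 2)
  λ_8 → (0, 4, 0)
  λ_9 → (0, 3, 0)
  λ_10 → (0, 3, 0)
  λ_11 → (0, 4, 0)
  λ_12 → (2, 1, 2)
  λ_13 → (0, 4, 0)
  λ_14 → (0, 0, 2)
  λ_15 → (2, 1, 2)
  λ_16 → (0, 3, 0)

Grouping the 16 weights by Ā_5-representative: 5 linkage classes.

[[1], [2, 9, 10, 16], [3, 5, 8, 11, 13], [4, 14], [6, 7, 12, 15]]


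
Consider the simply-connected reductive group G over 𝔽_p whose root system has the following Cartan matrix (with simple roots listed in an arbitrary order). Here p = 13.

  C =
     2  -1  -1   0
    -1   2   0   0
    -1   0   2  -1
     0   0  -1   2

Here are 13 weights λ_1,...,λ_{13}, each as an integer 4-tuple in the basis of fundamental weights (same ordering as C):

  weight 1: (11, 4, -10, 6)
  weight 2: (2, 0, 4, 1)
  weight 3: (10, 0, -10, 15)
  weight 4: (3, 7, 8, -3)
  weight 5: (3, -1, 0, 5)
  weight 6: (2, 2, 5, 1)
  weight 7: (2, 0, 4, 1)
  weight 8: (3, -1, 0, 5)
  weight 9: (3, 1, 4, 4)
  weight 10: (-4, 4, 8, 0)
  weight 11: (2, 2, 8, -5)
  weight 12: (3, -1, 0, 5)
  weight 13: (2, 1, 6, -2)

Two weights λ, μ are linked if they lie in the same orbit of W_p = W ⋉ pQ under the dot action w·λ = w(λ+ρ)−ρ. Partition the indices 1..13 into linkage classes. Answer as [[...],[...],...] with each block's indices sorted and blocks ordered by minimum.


Type A_4, rank 4, |W|=120; reorder rows/cols to standard.

Each λ_j+ρ reduced to Ā_13; 4-tuples below use C's row order:

  λ_1+ρ ↦ (3, 1, 5, 2) · λ_2+ρ ↦ (3, 1, 5, 2) · λ_3+ρ ↦ (3, 2, 6, 1) · λ_4+ρ ↦ (4, 0, 1, 6) · λ_5+ρ ↦ (4, 0, 1, 6) · λ_6+ρ ↦ (3, 2, 6, 1) · λ_7+ρ ↦ (3, 1, 5, 2) · λ_8+ρ ↦ (4, 0, 1, 6) · λ_9+ρ ↦ (3, 1, 5, 2) · λ_10+ρ ↦ (3, 2, 6, 1) · λ_11+ρ ↦ (3, 1, 5, 2) · λ_12+ρ ↦ (4, 0, 1, 6) · λ_13+ρ ↦ (3, 2, 6, 1)

The 13 indices split into 3 linkage classes (same alcove rep ⇔ same W_13-dot-orbit):

[[1, 2, 7, 9, 11], [3, 6, 10, 13], [4, 5, 8, 12]]


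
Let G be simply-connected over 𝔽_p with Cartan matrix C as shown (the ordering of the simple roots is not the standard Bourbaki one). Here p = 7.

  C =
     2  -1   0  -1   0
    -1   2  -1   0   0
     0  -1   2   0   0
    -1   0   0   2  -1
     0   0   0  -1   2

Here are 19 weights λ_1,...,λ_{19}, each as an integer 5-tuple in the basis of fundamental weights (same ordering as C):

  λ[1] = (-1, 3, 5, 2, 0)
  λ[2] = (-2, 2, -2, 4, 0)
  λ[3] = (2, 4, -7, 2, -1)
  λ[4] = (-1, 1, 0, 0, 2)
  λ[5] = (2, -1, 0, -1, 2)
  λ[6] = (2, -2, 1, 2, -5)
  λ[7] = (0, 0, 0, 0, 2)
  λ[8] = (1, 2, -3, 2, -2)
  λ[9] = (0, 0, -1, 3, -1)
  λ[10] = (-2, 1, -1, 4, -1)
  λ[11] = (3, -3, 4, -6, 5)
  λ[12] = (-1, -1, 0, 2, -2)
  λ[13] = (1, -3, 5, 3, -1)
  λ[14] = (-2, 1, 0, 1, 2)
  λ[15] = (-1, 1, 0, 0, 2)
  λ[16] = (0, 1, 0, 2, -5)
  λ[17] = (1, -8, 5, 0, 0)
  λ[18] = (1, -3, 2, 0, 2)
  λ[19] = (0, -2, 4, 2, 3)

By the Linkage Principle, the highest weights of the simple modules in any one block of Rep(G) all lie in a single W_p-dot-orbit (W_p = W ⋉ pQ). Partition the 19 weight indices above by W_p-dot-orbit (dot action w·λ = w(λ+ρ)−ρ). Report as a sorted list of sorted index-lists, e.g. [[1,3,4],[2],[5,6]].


Root system A_5: the 5×5 matrix C matches after relabeling.

Alcove-folded reps (p=7, 19 weights, presented ϖ-order):

  λ_1+ρ ↦ (3, 0, 1, 0, 3);  λ_2+ρ ↦ (1, 1, 0, 4, 0);  λ_3+ρ ↦ (1, 1, 1, 1, 3);  λ_4+ρ ↦ (0, 2, 1, 1, 3);  λ_5+ρ ↦ (3, 0, 1, 0, 3);  λ_6+ρ ↦ (1, 1, 1, 1, 3);  λ_7+ρ ↦ (1, 1, 1, 1, 3);  λ_8+ρ ↦ (2, 1, 1, 2, 0);  λ_9+ρ ↦ (1, 1, 0, 4, 0);  λ_10+ρ ↦ (1, 1, 0, 4, 0);  λ_11+ρ ↦ (2, 1, 1, 2, 0);  λ_12+ρ ↦ (0, 0, 1, 2, 1);  λ_13+ρ ↦ (0, 2, 1, 1, 3);  λ_14+ρ ↦ (1, 1, 1, 1, 3);  λ_15+ρ ↦ (0, 2, 1, 1, 3);  λ_16+ρ ↦ (0, 2, 1, 1, 3);  λ_17+ρ ↦ (1, 1, 1, 1, 3);  λ_18+ρ ↦ (0, 2, 1, 1, 3);  λ_19+ρ ↦ (0, 0, 1, 2, 1)

Linkage partition of the 19 weights (6 classes, p=7):

[[1, 5], [2, 9, 10], [3, 6, 7, 14, 17], [4, 13, 15, 16, 18], [8, 11], [12, 19]]


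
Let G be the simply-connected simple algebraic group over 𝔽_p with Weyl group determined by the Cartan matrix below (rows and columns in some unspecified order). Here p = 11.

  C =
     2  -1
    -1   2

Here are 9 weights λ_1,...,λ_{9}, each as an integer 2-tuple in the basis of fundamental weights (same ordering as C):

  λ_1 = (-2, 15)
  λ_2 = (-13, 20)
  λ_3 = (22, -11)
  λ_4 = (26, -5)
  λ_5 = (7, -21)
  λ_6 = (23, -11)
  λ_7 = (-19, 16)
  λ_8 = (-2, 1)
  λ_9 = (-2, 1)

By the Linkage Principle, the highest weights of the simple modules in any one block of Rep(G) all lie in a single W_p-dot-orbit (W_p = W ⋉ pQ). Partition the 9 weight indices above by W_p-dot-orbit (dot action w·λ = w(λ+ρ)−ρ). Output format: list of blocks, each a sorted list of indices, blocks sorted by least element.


Cartan matrix: type A_2 (|W|=6); un-permuting the 2 rows.

Folding the 9 weights λ_j+ρ into Ā_11 (reps in the given 2-coord order):

    λ_1+ρ ↦ (4, 6)
    λ_2+ρ ↦ (1, 1)
    λ_3+ρ ↦ (1, 1)
    λ_4+ρ ↦ (4, 6)
    λ_5+ρ ↦ (2, 1)
    λ_6+ρ ↦ (2, 1)
    λ_7+ρ ↦ (4, 6)
    λ_8+ρ ↦ (1, 1)
    λ_9+ρ ↦ (1, 1)

3 distinct reps among the 9 weights ⇒ 3 W_11-linkage classes:

[[1, 4, 7], [2, 3, 8, 9], [5, 6]]


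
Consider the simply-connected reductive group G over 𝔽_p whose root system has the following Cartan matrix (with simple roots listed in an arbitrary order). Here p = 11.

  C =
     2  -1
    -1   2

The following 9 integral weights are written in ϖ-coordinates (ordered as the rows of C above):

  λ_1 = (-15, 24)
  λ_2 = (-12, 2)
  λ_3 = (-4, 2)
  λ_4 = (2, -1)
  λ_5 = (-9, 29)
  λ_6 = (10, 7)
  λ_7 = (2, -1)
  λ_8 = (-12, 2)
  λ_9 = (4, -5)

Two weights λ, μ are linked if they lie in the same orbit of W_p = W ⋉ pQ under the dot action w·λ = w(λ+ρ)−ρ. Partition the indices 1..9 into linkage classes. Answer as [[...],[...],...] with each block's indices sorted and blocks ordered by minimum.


Dynkin diagram of C (from the 2 off-diagonal −1 entries): A_2.

λ_j+ρ reflected into Ā_11 (⟨·,θ^∨⟩≤11); 2-tuples as given:

  λ_1 → (3, 0) · λ_2 → (3, 8) · λ_3 → (3, 0) · λ_4 → (3, 0) · λ_5 → (3, 8) · λ_6 → (3, 0) · λ_7 → (3, 0) · λ_8 → (3, 8) · λ_9 → (1, 4)

The 9 indices split into 3 linkage classes (same alcove rep ⇔ same W_11-dot-orbit):

[[1, 3, 4, 6, 7], [2, 5, 8], [9]]


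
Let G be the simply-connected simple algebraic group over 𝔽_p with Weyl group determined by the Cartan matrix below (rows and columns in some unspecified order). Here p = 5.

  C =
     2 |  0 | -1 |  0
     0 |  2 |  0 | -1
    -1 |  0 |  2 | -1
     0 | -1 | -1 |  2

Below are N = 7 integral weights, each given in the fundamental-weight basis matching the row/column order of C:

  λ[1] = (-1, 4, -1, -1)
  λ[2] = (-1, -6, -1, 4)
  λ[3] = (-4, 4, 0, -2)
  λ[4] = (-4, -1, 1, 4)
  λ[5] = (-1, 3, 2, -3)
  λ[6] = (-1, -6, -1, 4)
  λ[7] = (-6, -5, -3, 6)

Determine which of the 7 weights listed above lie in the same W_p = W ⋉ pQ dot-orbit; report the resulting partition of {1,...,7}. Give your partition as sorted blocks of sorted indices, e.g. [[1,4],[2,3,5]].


A_4 Cartan matrix, 4 simple roots permuted; ρ=(1,1,1,1).

Ā_5 reps of the 7 weights (A_4, coords as presented):

  λ_1+ρ ↦ (0, 5, 0, 0)
  λ_2+ρ ↦ (0, 5, 0, 0)
  λ_3+ρ ↦ (0, 2, 1, 2)
  λ_4+ρ ↦ (0, 2, 1, 2)
  λ_5+ρ ↦ (0, 2, 1, 2)
  λ_6+ρ ↦ (0, 5, 0, 0)
  λ_7+ρ ↦ (0, 2, 1, 2)

Linkage partition of the 7 weights (2 classes, p=5):

[[1, 2, 6], [3, 4, 5, 7]]


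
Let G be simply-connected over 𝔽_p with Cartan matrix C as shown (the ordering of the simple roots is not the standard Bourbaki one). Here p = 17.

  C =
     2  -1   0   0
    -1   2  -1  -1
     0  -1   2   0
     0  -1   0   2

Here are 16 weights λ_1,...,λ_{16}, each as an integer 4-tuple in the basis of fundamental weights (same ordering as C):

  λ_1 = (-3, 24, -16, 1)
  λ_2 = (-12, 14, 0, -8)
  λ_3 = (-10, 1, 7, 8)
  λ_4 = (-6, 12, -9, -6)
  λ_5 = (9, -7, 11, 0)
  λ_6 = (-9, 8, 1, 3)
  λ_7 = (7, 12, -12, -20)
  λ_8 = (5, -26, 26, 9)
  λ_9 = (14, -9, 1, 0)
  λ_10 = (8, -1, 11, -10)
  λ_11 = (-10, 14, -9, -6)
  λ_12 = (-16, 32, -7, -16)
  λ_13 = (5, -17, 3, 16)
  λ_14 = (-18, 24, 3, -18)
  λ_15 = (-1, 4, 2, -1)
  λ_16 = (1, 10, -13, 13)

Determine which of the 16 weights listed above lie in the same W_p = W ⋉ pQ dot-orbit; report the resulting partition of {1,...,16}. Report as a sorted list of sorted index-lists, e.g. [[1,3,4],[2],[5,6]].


Type D_4, rank 4, |W|=192; reorder rows/cols to standard.

Each λ_j+ρ reduced to Ā_17; 4-tuples below use C's row order:

  λ_1+ρ ↦ (2, 5, 1, 2)
  λ_2+ρ ↦ (8, 1, 2, 4)
  λ_3+ρ ↦ (2, 5, 1, 2)
  λ_4+ρ ↦ (0, 5, 3, 0)
  λ_5+ρ ↦ (4, 1, 6, 5)
  λ_6+ρ ↦ (8, 1, 2, 4)
  λ_7+ρ ↦ (7, 2, 4, 0)
  λ_8+ρ ↦ (2, 5, 1, 2)
  λ_9+ρ ↦ (2, 5, 1, 2)
  λ_10+ρ ↦ (0, 5, 3, 0)
  λ_11+ρ ↦ (2, 5, 1, 2)
  λ_12+ρ ↦ (1, 1, 10, 1)
  λ_13+ρ ↦ (4, 1, 6, 5)
  λ_14+ρ ↦ (0, 5, 3, 0)
  λ_15+ρ ↦ (0, 5, 3, 0)
  λ_16+ρ ↦ (8, 1, 2, 4)

Linkage partition of the 16 weights (6 classes, p=17):

[[1, 3, 8, 9, 11], [2, 6, 16], [4, 10, 14, 15], [5, 13], [7], [12]]


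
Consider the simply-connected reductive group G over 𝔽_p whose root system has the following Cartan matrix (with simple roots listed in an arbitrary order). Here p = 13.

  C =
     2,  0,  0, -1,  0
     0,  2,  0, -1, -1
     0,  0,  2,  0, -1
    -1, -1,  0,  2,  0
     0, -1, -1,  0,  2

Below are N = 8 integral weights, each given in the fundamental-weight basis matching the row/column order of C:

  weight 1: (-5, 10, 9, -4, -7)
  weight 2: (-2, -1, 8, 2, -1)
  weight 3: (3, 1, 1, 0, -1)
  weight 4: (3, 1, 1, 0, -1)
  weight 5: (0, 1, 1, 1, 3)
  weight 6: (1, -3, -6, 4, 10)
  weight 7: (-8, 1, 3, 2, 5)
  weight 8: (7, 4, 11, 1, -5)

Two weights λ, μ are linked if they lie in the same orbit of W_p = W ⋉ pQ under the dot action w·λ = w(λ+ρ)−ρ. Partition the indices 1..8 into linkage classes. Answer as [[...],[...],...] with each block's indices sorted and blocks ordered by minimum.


C ↔ A_5 under row/col permutation; |W(A_5)| = 720.

Each λ_j+ρ reduced to Ā_13; 5-tuples below use C's row order:

  1: (1, 2, 2, 2, 4)
  2: (1, 0, 9, 2, 0)
  3: (4, 2, 2, 1, 0)
  4: (4, 2, 2, 1, 0)
  5: (1, 2, 2, 2, 4)
  6: (1, 2, 2, 2, 4)
  7: (1, 2, 2, 2, 4)
  8: (2, 1, 2, 0, 2)

4 distinct reps among the 8 weights ⇒ 4 W_13-linkage classes:

[[1, 5, 6, 7], [2], [3, 4], [8]]


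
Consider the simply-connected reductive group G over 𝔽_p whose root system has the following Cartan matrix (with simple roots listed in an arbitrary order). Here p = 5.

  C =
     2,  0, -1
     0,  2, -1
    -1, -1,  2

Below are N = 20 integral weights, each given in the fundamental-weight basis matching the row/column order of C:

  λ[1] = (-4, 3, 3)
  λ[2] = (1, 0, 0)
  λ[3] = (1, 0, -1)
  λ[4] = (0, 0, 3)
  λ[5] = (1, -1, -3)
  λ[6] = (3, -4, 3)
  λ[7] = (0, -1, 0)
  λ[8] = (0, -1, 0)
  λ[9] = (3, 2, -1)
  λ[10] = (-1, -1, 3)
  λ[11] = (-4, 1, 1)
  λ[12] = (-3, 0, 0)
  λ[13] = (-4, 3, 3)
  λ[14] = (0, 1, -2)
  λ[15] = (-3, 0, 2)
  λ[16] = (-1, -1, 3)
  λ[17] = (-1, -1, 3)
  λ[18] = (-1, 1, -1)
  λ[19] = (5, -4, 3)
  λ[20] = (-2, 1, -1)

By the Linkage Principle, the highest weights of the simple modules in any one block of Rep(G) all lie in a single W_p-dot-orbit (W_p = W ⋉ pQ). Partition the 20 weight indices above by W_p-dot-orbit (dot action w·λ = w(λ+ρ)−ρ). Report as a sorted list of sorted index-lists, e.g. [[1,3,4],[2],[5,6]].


Dynkin diagram of C (from the 4 off-diagonal −1 entries): A_3.

W_5-reps of the 20 weights in Ā_5 (same 3-coord order as C):

    λ_1+ρ ↦ (0, 1, 1)
    λ_2+ρ ↦ (2, 1, 1)
    λ_3+ρ ↦ (2, 1, 0)
    λ_4+ρ ↦ (0, 0, 4)
    λ_5+ρ ↦ (0, 2, 0)
    λ_6+ρ ↦ (1, 0, 1)
    λ_7+ρ ↦ (1, 0, 1)
    λ_8+ρ ↦ (1, 0, 1)
    λ_9+ρ ↦ (2, 1, 0)
    λ_10+ρ ↦ (0, 0, 4)
    λ_11+ρ ↦ (2, 1, 1)
    λ_12+ρ ↦ (1, 0, 1)
    λ_13+ρ ↦ (0, 1, 1)
    λ_14+ρ ↦ (0, 1, 1)
    λ_15+ρ ↦ (2, 1, 1)
    λ_16+ρ ↦ (0, 0, 4)
    λ_17+ρ ↦ (0, 0, 4)
    λ_18+ρ ↦ (0, 2, 0)
    λ_19+ρ ↦ (0, 1, 1)
    λ_20+ρ ↦ (0, 1, 1)

6 distinct reps among the 20 weights ⇒ 6 W_5-linkage classes:

[[1, 13, 14, 19, 20], [2, 11, 15], [3, 9], [4, 10, 16, 17], [5, 18], [6, 7, 8, 12]]


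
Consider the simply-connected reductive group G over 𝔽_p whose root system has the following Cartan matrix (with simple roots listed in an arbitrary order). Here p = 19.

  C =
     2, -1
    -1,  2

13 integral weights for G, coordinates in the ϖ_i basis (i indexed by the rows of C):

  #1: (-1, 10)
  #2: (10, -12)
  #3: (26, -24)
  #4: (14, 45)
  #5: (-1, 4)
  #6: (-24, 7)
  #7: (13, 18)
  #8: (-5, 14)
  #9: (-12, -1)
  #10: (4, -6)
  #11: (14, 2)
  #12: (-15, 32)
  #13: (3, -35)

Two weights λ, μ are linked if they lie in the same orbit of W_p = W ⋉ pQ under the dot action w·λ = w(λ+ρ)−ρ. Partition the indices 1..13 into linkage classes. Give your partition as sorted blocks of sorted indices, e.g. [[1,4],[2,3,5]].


C ↔ A_2 under row/col permutation; |W(A_2)| = 6.

Ā_19 reps of the 13 weights (A_2, coords as presented):

  [1] (0, 11)
  [2] (0, 11)
  [3] (4, 11)
  [4] (4, 11)
  [5] (0, 5)
  [6] (4, 11)
  [7] (0, 5)
  [8] (4, 11)
  [9] (0, 11)
  [10] (0, 5)
  [11] (15, 3)
  [12] (0, 5)
  [13] (4, 11)

4 distinct reps among the 13 weights ⇒ 4 W_19-linkage classes:

[[1, 2, 9], [3, 4, 6, 8, 13], [5, 7, 10, 12], [11]]


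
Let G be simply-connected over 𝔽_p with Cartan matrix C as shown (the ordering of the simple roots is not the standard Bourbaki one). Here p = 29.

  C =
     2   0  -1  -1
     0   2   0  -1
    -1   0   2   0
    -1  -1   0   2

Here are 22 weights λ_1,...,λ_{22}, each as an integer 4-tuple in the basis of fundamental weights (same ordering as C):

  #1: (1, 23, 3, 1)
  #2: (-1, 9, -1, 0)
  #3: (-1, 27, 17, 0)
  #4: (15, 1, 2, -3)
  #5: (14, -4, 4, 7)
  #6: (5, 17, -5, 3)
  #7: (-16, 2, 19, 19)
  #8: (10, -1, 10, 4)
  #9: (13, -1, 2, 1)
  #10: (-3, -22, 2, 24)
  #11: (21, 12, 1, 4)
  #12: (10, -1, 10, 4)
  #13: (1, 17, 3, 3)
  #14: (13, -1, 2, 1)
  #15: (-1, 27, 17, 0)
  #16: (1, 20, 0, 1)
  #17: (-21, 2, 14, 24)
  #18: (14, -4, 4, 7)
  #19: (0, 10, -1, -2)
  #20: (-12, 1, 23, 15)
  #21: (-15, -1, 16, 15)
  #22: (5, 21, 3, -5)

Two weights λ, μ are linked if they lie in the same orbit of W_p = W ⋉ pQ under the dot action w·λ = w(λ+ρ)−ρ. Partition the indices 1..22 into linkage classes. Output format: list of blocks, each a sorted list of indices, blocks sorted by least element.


A_4 Cartan matrix, 4 simple roots permuted; ρ=(1,1,1,1).

Each λ_j+ρ reduced to Ā_29; 4-tuples below use C's row order:

  [1] (2, 21, 1, 2) · [2] (0, 10, 0, 1) · [3] (0, 10, 0, 1) · [4] (14, 0, 3, 2) · [5] (15, 3, 5, 5) · [6] (2, 18, 4, 4) · [7] (15, 3, 5, 5) · [8] (11, 0, 11, 5) · [9] (14, 0, 3, 2) · [10] (2, 21, 1, 2) · [11] (11, 0, 11, 5) · [12] (11, 0, 11, 5) · [13] (2, 18, 4, 4) · [14] (14, 0, 3, 2) · [15] (0, 10, 0, 1) · [16] (2, 21, 1, 2) · [17] (15, 3, 5, 5) · [18] (15, 3, 5, 5) · [19] (0, 10, 0, 1) · [20] (11, 0, 11, 5) · [21] (14, 0, 3, 2) · [22] (2, 18, 4, 4)

Linkage partition of the 22 weights (6 classes, p=29):

[[1, 10, 16], [2, 3, 15, 19], [4, 9, 14, 21], [5, 7, 17, 18], [6, 13, 22], [8, 11, 12, 20]]
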